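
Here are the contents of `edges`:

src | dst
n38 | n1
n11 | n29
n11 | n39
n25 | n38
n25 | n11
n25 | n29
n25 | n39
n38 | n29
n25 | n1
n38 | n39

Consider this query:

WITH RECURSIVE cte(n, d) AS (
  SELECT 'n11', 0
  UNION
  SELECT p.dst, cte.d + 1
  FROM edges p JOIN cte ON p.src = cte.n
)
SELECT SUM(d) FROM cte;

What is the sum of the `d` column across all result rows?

Base: (n11, d=0).
Iteration 1: edges from {n11} -> (n29, d=1), (n39, d=1).
Iteration 2: no outgoing edges from {n29,n39}; recursion stops.
SUM(d) = 0 + 1 + 1 = 2.

2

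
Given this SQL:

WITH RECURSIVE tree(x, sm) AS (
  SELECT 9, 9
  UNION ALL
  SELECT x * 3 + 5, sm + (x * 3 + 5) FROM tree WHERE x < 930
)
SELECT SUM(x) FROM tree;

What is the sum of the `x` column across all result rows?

4171

Base: x=9, sm=9.
Iteration 1: 9 < 930 holds -> x = 9 * 3 + 5 = 32, sm = 9 + 32 = 41.
Iteration 2: 32 < 930 holds -> x = 32 * 3 + 5 = 101, sm = 41 + 101 = 142.
Iteration 3: 101 < 930 holds -> x = 101 * 3 + 5 = 308, sm = 142 + 308 = 450.
Iteration 4: 308 < 930 holds -> x = 308 * 3 + 5 = 929, sm = 450 + 929 = 1379.
Iteration 5: 929 < 930 holds -> x = 929 * 3 + 5 = 2792, sm = 1379 + 2792 = 4171.
Iteration 6: 2792 < 930 fails; recursion stops.
SUM(x) = 9 + 32 + 101 + 308 + 929 + 2792 = 4171.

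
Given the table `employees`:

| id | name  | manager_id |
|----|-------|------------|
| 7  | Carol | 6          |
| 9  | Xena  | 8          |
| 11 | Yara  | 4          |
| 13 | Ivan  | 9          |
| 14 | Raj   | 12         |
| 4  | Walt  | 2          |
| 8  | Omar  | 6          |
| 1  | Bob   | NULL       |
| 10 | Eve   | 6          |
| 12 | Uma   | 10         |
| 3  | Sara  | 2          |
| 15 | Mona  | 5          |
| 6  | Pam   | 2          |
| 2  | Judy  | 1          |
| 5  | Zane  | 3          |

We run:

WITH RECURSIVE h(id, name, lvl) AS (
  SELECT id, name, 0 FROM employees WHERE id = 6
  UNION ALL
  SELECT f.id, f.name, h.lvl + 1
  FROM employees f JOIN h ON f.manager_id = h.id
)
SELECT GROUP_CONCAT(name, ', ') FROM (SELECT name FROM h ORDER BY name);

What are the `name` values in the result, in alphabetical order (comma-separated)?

Carol, Eve, Ivan, Omar, Pam, Raj, Uma, Xena

Base: id=6 (Pam) at lvl 0.
Iteration 1: rows with manager_id in {6} -> Carol (id 7, lvl 1), Omar (id 8, lvl 1), Eve (id 10, lvl 1).
Iteration 2: rows with manager_id in {7,8,10} -> Xena (id 9, lvl 2), Uma (id 12, lvl 2).
Iteration 3: rows with manager_id in {9,12} -> Ivan (id 13, lvl 3), Raj (id 14, lvl 3).
Iteration 4: no rows with manager_id in {13,14}; recursion stops.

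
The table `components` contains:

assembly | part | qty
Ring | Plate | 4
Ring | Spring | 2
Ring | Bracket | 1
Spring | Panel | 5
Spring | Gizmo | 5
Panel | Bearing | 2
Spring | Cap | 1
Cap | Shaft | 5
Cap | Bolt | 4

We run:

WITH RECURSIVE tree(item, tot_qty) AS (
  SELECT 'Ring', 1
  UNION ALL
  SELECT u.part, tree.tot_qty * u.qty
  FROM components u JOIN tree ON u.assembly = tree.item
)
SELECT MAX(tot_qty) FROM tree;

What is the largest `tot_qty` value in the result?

Base: (Ring, tot_qty=1).
Iteration 1: components of {Ring} -> Bracket = 1*1 = 1, Plate = 1*4 = 4, Spring = 1*2 = 2.
Iteration 2: components of {Bracket,Plate,Spring} -> Cap = 2*1 = 2, Gizmo = 2*5 = 10, Panel = 2*5 = 10.
Iteration 3: components of {Cap,Gizmo,Panel} -> Bearing = 10*2 = 20, Bolt = 2*4 = 8, Shaft = 2*5 = 10.
Iteration 4: no further components; recursion stops.
tot_qty values: 1, 4, 2, 1, 10, 10, 2, 20, 10, 8; the maximum is 20.

20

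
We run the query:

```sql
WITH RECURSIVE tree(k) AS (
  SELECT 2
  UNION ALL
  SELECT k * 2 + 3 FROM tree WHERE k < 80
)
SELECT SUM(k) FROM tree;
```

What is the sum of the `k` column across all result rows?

297

Base: k=2.
Iteration 1: 2 < 80 holds -> k = 2 * 2 + 3 = 7.
Iteration 2: 7 < 80 holds -> k = 7 * 2 + 3 = 17.
Iteration 3: 17 < 80 holds -> k = 17 * 2 + 3 = 37.
Iteration 4: 37 < 80 holds -> k = 37 * 2 + 3 = 77.
Iteration 5: 77 < 80 holds -> k = 77 * 2 + 3 = 157.
Iteration 6: 157 < 80 fails; recursion stops.
SUM(k) = 2 + 7 + 17 + 37 + 77 + 157 = 297.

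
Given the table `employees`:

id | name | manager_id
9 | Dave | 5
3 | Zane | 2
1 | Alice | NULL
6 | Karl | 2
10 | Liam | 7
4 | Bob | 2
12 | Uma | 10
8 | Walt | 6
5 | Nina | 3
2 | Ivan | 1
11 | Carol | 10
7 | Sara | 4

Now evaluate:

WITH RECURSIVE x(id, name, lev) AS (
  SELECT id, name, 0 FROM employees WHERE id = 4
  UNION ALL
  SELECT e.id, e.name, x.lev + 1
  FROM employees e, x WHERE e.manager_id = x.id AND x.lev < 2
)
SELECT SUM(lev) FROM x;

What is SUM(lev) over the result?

3

Base: id=4 (Bob) at lev 0.
Iteration 1: rows with manager_id in {4} -> Sara (id 7, lev 1).
Iteration 2: rows with manager_id in {7} -> Liam (id 10, lev 2).
Iteration 3: lev < 2 fails for all current rows; recursion stops.
SUM(lev) = 0 + 1 + 2 = 3.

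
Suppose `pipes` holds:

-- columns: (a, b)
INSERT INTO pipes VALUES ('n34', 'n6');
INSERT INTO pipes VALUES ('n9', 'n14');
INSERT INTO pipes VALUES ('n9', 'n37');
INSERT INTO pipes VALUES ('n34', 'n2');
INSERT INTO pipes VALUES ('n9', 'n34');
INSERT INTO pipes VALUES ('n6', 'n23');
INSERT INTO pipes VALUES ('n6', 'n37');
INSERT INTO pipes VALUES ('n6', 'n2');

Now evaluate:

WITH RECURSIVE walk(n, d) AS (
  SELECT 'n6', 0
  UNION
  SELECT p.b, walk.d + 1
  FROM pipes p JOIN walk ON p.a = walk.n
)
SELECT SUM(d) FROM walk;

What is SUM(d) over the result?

3

Base: (n6, d=0).
Iteration 1: edges from {n6} -> (n2, d=1), (n23, d=1), (n37, d=1).
Iteration 2: no outgoing edges from {n2,n23,n37}; recursion stops.
SUM(d) = 0 + 1 + 1 + 1 = 3.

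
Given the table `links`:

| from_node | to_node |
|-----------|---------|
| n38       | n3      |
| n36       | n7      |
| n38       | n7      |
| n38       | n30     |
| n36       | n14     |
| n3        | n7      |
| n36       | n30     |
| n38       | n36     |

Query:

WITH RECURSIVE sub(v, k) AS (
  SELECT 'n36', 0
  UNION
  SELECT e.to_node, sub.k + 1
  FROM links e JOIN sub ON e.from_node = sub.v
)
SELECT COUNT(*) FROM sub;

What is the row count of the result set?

4

Base: (n36, k=0).
Iteration 1: edges from {n36} -> (n14, k=1), (n30, k=1), (n7, k=1).
Iteration 2: no outgoing edges from {n14,n30,n7}; recursion stops.
Total rows emitted: 4.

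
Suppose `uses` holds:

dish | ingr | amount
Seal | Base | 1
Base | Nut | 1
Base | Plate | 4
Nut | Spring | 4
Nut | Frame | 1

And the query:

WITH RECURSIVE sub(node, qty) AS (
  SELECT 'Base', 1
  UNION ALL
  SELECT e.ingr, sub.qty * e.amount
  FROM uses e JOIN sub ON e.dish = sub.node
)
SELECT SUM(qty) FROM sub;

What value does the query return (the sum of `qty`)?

11

Base: (Base, qty=1).
Iteration 1: components of {Base} -> Nut = 1*1 = 1, Plate = 1*4 = 4.
Iteration 2: components of {Nut,Plate} -> Frame = 1*1 = 1, Spring = 1*4 = 4.
Iteration 3: no further components; recursion stops.
SUM(qty) = 1 + 1 + 4 + 4 + 1 = 11.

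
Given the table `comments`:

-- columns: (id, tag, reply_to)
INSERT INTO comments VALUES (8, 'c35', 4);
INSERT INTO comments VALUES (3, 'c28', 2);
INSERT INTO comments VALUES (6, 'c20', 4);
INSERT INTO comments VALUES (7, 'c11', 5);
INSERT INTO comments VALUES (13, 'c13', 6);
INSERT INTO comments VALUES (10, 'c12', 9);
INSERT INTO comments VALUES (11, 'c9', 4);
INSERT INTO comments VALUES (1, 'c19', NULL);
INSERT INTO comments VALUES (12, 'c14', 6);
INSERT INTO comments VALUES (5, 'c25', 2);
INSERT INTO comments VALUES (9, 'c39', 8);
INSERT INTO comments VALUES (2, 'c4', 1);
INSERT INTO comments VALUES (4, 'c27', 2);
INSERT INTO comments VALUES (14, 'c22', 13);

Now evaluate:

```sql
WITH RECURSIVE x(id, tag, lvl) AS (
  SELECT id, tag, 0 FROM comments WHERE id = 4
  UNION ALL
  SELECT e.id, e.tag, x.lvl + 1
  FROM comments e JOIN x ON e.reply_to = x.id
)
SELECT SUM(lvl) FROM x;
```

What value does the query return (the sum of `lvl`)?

Base: id=4 (c27) at lvl 0.
Iteration 1: rows with reply_to in {4} -> c20 (id 6, lvl 1), c35 (id 8, lvl 1), c9 (id 11, lvl 1).
Iteration 2: rows with reply_to in {6,8,11} -> c39 (id 9, lvl 2), c14 (id 12, lvl 2), c13 (id 13, lvl 2).
Iteration 3: rows with reply_to in {9,12,13} -> c12 (id 10, lvl 3), c22 (id 14, lvl 3).
Iteration 4: no rows with reply_to in {10,14}; recursion stops.
SUM(lvl) = 0 + 1 + 1 + 1 + 2 + 2 + 2 + 3 + 3 = 15.

15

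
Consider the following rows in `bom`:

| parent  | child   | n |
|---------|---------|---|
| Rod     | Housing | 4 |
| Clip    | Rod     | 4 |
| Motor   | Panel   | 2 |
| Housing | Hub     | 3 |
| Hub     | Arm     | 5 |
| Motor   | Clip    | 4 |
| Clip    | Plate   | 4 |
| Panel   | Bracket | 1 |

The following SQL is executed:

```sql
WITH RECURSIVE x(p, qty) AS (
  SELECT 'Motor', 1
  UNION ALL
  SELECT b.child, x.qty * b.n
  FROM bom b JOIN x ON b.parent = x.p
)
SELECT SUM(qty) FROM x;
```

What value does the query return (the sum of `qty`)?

1257

Base: (Motor, qty=1).
Iteration 1: components of {Motor} -> Clip = 1*4 = 4, Panel = 1*2 = 2.
Iteration 2: components of {Clip,Panel} -> Bracket = 2*1 = 2, Plate = 4*4 = 16, Rod = 4*4 = 16.
Iteration 3: components of {Bracket,Plate,Rod} -> Housing = 16*4 = 64.
Iteration 4: components of {Housing} -> Hub = 64*3 = 192.
Iteration 5: components of {Hub} -> Arm = 192*5 = 960.
Iteration 6: no further components; recursion stops.
SUM(qty) = 1 + 2 + 4 + 2 + 16 + 16 + 64 + 192 + 960 = 1257.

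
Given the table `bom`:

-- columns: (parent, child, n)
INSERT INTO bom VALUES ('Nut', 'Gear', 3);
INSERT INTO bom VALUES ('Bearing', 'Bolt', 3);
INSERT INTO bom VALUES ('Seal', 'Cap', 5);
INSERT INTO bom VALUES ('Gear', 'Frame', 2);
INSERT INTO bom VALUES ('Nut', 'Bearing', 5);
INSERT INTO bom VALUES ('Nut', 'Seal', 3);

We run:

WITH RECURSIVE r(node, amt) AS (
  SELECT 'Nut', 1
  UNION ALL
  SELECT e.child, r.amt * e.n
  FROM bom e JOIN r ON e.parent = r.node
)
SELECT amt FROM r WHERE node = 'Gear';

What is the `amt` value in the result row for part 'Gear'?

Base: (Nut, amt=1).
Iteration 1: components of {Nut} -> Bearing = 1*5 = 5, Gear = 1*3 = 3, Seal = 1*3 = 3.
Iteration 2: components of {Bearing,Gear,Seal} -> Bolt = 5*3 = 15, Cap = 3*5 = 15, Frame = 3*2 = 6.
Iteration 3: no further components; recursion stops.

3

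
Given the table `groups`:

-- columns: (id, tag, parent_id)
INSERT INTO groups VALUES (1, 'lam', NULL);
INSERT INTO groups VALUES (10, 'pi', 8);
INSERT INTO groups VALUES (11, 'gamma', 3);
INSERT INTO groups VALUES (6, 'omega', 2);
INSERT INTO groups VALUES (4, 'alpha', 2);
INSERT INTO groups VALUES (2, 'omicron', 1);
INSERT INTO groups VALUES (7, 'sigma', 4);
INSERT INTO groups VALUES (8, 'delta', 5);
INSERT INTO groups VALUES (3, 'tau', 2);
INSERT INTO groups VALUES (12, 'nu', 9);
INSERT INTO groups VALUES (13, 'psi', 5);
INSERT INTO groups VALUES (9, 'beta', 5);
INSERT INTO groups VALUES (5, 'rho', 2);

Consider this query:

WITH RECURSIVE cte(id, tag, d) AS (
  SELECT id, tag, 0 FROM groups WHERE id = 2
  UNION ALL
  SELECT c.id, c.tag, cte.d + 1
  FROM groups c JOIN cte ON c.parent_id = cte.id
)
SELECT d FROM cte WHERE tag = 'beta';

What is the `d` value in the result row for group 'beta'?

Base: id=2 (omicron) at d 0.
Iteration 1: rows with parent_id in {2} -> tau (id 3, d 1), alpha (id 4, d 1), rho (id 5, d 1), omega (id 6, d 1).
Iteration 2: rows with parent_id in {3,4,5,6} -> sigma (id 7, d 2), delta (id 8, d 2), beta (id 9, d 2), gamma (id 11, d 2), psi (id 13, d 2).
Iteration 3: rows with parent_id in {7,8,9,11,13} -> pi (id 10, d 3), nu (id 12, d 3).
Iteration 4: no rows with parent_id in {10,12}; recursion stops.

2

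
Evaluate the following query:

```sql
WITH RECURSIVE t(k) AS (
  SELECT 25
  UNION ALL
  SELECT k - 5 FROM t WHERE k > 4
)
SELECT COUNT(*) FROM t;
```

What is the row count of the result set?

6

Base: k=25.
Iteration 1: 25 > 4 holds -> k = 25 - 5 = 20.
Iteration 2: 20 > 4 holds -> k = 20 - 5 = 15.
Iteration 3: 15 > 4 holds -> k = 15 - 5 = 10.
Iteration 4: 10 > 4 holds -> k = 10 - 5 = 5.
Iteration 5: 5 > 4 holds -> k = 5 - 5 = 0.
Iteration 6: 0 > 4 fails; recursion stops.
Total rows emitted: 6.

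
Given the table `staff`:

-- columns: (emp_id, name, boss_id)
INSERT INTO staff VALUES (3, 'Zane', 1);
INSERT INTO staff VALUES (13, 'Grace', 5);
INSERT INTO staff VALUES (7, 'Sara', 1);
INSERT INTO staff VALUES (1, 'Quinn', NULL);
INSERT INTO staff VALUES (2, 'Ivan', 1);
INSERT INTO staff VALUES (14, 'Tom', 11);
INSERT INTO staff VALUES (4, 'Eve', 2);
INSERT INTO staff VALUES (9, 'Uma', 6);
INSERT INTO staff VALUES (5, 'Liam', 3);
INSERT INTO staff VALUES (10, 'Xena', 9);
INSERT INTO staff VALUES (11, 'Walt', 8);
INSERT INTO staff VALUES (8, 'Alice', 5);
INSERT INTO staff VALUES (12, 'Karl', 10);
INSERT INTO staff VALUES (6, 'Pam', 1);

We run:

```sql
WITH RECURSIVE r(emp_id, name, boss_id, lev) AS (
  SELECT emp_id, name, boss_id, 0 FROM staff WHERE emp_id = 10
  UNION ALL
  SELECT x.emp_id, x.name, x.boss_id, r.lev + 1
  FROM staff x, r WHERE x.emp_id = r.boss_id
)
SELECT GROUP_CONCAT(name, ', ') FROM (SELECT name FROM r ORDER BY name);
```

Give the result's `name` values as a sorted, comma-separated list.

Pam, Quinn, Uma, Xena

Base: emp_id=10 (Xena), boss_id=9, lev 0.
Iteration 1: join on emp_id=9 -> Uma (id 9, boss_id=6, lev 1).
Iteration 2: join on emp_id=6 -> Pam (id 6, boss_id=1, lev 2).
Iteration 3: join on emp_id=1 -> Quinn (id 1, boss_id=NULL, lev 3).
Iteration 4: boss_id is NULL; no match; recursion stops.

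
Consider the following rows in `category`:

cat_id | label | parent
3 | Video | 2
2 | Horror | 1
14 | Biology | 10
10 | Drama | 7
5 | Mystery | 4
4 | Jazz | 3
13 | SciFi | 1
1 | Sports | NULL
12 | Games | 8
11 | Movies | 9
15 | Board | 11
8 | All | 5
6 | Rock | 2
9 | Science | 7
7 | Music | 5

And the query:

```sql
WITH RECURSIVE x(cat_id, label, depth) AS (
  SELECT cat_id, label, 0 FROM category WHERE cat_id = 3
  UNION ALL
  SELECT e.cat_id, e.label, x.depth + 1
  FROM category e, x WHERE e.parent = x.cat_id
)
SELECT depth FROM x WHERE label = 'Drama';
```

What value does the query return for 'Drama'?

Base: cat_id=3 (Video) at depth 0.
Iteration 1: rows with parent in {3} -> Jazz (id 4, depth 1).
Iteration 2: rows with parent in {4} -> Mystery (id 5, depth 2).
Iteration 3: rows with parent in {5} -> Music (id 7, depth 3), All (id 8, depth 3).
Iteration 4: rows with parent in {7,8} -> Science (id 9, depth 4), Drama (id 10, depth 4), Games (id 12, depth 4).
Iteration 5: rows with parent in {9,10,12} -> Movies (id 11, depth 5), Biology (id 14, depth 5).
Iteration 6: rows with parent in {11,14} -> Board (id 15, depth 6).
Iteration 7: no rows with parent in {15}; recursion stops.

4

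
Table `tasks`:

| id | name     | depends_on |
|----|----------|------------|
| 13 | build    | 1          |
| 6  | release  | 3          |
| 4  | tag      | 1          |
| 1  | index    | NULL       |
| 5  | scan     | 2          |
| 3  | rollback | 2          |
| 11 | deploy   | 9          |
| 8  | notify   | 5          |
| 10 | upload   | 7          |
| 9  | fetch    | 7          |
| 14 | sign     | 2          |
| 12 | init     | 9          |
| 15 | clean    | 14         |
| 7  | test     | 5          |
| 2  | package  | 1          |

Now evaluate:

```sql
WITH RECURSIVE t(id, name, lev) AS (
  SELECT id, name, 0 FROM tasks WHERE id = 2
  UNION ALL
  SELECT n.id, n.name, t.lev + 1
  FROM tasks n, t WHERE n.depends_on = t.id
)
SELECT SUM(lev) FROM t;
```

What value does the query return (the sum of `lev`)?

Base: id=2 (package) at lev 0.
Iteration 1: rows with depends_on in {2} -> rollback (id 3, lev 1), scan (id 5, lev 1), sign (id 14, lev 1).
Iteration 2: rows with depends_on in {3,5,14} -> release (id 6, lev 2), test (id 7, lev 2), notify (id 8, lev 2), clean (id 15, lev 2).
Iteration 3: rows with depends_on in {6,7,8,15} -> fetch (id 9, lev 3), upload (id 10, lev 3).
Iteration 4: rows with depends_on in {9,10} -> deploy (id 11, lev 4), init (id 12, lev 4).
Iteration 5: no rows with depends_on in {11,12}; recursion stops.
SUM(lev) = 0 + 1 + 1 + 1 + 2 + 2 + 2 + 2 + 3 + 3 + 4 + 4 = 25.

25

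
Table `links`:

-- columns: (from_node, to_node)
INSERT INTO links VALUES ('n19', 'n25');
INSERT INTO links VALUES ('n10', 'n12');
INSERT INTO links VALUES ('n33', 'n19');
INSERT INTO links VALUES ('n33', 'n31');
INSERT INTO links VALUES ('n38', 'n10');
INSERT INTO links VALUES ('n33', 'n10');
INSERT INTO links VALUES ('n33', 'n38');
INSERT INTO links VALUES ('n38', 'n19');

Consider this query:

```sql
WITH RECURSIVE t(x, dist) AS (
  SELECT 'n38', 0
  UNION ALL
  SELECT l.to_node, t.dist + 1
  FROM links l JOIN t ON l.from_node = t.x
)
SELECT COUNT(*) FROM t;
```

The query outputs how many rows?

5

Base: (n38, dist=0).
Iteration 1: edges from {n38} -> (n10, dist=1), (n19, dist=1).
Iteration 2: edges from {n10,n19} -> (n12, dist=2), (n25, dist=2).
Iteration 3: no outgoing edges from {n12,n25}; recursion stops.
Total rows emitted: 5.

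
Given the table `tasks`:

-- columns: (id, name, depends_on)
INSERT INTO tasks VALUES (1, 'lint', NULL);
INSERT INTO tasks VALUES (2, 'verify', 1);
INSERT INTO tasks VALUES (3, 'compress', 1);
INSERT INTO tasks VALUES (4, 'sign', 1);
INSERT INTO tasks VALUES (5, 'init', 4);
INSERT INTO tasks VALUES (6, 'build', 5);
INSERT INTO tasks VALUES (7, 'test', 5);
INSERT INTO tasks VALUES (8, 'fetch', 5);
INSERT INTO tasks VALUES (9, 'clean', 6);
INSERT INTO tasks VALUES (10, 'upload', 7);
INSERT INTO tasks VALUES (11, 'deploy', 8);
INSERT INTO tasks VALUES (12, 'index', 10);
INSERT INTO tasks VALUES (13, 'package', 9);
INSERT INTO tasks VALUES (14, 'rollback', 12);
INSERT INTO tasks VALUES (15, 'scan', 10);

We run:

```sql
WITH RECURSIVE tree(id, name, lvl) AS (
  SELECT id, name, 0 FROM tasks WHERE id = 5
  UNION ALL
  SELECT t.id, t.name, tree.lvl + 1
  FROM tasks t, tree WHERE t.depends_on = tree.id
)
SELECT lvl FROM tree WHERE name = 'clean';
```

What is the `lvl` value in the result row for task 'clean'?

Base: id=5 (init) at lvl 0.
Iteration 1: rows with depends_on in {5} -> build (id 6, lvl 1), test (id 7, lvl 1), fetch (id 8, lvl 1).
Iteration 2: rows with depends_on in {6,7,8} -> clean (id 9, lvl 2), upload (id 10, lvl 2), deploy (id 11, lvl 2).
Iteration 3: rows with depends_on in {9,10,11} -> index (id 12, lvl 3), package (id 13, lvl 3), scan (id 15, lvl 3).
Iteration 4: rows with depends_on in {12,13,15} -> rollback (id 14, lvl 4).
Iteration 5: no rows with depends_on in {14}; recursion stops.

2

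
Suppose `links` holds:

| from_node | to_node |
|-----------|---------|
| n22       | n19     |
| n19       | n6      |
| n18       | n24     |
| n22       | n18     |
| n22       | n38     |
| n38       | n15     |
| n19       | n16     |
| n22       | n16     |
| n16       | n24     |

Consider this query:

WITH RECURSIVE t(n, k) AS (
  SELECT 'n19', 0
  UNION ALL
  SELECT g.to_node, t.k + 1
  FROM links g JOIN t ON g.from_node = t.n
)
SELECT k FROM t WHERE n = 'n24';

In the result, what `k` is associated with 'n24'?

2

Base: (n19, k=0).
Iteration 1: edges from {n19} -> (n16, k=1), (n6, k=1).
Iteration 2: edges from {n16,n6} -> (n24, k=2).
Iteration 3: no outgoing edges from {n24}; recursion stops.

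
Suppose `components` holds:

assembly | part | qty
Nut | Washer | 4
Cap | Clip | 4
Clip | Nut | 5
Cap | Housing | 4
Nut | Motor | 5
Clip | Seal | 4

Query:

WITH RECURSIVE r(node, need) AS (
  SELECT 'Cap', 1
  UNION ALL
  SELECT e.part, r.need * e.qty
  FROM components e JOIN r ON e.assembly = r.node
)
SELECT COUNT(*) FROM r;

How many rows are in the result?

Base: (Cap, need=1).
Iteration 1: components of {Cap} -> Clip = 1*4 = 4, Housing = 1*4 = 4.
Iteration 2: components of {Clip,Housing} -> Nut = 4*5 = 20, Seal = 4*4 = 16.
Iteration 3: components of {Nut,Seal} -> Motor = 20*5 = 100, Washer = 20*4 = 80.
Iteration 4: no further components; recursion stops.
Total rows emitted: 7.

7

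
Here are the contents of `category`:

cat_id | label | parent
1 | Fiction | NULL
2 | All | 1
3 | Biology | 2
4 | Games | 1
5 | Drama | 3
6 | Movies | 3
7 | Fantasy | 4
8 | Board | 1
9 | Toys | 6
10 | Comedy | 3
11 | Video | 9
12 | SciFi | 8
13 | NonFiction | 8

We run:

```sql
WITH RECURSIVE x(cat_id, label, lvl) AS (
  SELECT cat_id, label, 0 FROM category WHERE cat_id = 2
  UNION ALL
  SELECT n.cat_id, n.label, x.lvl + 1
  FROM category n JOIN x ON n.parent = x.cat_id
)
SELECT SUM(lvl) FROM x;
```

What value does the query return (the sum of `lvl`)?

14

Base: cat_id=2 (All) at lvl 0.
Iteration 1: rows with parent in {2} -> Biology (id 3, lvl 1).
Iteration 2: rows with parent in {3} -> Drama (id 5, lvl 2), Movies (id 6, lvl 2), Comedy (id 10, lvl 2).
Iteration 3: rows with parent in {5,6,10} -> Toys (id 9, lvl 3).
Iteration 4: rows with parent in {9} -> Video (id 11, lvl 4).
Iteration 5: no rows with parent in {11}; recursion stops.
SUM(lvl) = 0 + 1 + 2 + 2 + 2 + 3 + 4 = 14.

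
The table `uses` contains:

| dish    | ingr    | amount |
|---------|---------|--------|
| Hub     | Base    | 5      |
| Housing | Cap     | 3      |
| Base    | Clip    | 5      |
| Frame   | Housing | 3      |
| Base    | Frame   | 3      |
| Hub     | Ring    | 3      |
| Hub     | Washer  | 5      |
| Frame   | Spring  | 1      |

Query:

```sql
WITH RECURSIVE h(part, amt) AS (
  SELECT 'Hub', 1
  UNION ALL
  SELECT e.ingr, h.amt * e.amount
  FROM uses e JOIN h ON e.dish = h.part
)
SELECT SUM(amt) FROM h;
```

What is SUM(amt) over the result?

Base: (Hub, amt=1).
Iteration 1: components of {Hub} -> Base = 1*5 = 5, Ring = 1*3 = 3, Washer = 1*5 = 5.
Iteration 2: components of {Base,Ring,Washer} -> Clip = 5*5 = 25, Frame = 5*3 = 15.
Iteration 3: components of {Clip,Frame} -> Housing = 15*3 = 45, Spring = 15*1 = 15.
Iteration 4: components of {Housing,Spring} -> Cap = 45*3 = 135.
Iteration 5: no further components; recursion stops.
SUM(amt) = 1 + 5 + 3 + 5 + 15 + 25 + 45 + 15 + 135 = 249.

249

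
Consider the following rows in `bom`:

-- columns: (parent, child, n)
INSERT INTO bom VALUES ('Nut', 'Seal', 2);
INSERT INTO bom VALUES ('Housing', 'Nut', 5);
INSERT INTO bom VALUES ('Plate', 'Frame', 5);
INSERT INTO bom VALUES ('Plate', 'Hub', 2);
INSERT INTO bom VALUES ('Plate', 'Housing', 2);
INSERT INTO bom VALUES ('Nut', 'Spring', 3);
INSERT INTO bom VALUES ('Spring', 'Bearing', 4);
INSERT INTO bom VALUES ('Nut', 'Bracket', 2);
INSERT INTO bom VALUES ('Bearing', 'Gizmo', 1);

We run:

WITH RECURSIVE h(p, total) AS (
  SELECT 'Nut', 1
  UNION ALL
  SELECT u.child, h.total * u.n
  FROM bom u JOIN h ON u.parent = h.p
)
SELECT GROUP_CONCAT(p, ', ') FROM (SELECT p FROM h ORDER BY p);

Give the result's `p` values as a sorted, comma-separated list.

Base: (Nut, total=1).
Iteration 1: components of {Nut} -> Bracket = 1*2 = 2, Seal = 1*2 = 2, Spring = 1*3 = 3.
Iteration 2: components of {Bracket,Seal,Spring} -> Bearing = 3*4 = 12.
Iteration 3: components of {Bearing} -> Gizmo = 12*1 = 12.
Iteration 4: no further components; recursion stops.

Bearing, Bracket, Gizmo, Nut, Seal, Spring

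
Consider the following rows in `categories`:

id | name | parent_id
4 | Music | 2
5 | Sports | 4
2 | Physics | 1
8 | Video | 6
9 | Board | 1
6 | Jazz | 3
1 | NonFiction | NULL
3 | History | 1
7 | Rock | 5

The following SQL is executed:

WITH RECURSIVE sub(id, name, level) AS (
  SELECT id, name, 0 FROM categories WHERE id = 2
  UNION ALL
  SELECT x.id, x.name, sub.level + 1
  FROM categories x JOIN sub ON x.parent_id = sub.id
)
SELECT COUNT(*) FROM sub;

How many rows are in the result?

Base: id=2 (Physics) at level 0.
Iteration 1: rows with parent_id in {2} -> Music (id 4, level 1).
Iteration 2: rows with parent_id in {4} -> Sports (id 5, level 2).
Iteration 3: rows with parent_id in {5} -> Rock (id 7, level 3).
Iteration 4: no rows with parent_id in {7}; recursion stops.
Total rows emitted: 4.

4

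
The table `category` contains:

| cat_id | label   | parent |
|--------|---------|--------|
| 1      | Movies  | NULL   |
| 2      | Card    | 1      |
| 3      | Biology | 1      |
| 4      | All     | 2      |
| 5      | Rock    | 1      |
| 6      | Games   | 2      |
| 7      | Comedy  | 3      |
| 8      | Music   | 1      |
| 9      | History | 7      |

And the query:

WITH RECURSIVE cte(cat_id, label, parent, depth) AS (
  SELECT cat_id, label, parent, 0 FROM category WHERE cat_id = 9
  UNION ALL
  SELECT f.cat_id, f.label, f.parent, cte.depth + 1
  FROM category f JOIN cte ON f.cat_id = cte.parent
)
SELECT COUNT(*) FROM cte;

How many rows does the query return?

4

Base: cat_id=9 (History), parent=7, depth 0.
Iteration 1: join on cat_id=7 -> Comedy (id 7, parent=3, depth 1).
Iteration 2: join on cat_id=3 -> Biology (id 3, parent=1, depth 2).
Iteration 3: join on cat_id=1 -> Movies (id 1, parent=NULL, depth 3).
Iteration 4: parent is NULL; no match; recursion stops.
Total rows emitted: 4.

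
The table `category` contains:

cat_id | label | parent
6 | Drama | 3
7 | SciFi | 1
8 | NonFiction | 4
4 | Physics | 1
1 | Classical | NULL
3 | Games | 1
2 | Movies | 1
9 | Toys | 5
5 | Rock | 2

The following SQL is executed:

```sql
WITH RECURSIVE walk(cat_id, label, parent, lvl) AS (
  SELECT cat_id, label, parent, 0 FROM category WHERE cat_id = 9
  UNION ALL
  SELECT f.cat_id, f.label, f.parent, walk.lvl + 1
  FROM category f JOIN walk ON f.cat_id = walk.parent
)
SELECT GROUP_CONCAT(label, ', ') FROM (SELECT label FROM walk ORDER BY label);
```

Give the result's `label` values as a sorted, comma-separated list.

Classical, Movies, Rock, Toys

Base: cat_id=9 (Toys), parent=5, lvl 0.
Iteration 1: join on cat_id=5 -> Rock (id 5, parent=2, lvl 1).
Iteration 2: join on cat_id=2 -> Movies (id 2, parent=1, lvl 2).
Iteration 3: join on cat_id=1 -> Classical (id 1, parent=NULL, lvl 3).
Iteration 4: parent is NULL; no match; recursion stops.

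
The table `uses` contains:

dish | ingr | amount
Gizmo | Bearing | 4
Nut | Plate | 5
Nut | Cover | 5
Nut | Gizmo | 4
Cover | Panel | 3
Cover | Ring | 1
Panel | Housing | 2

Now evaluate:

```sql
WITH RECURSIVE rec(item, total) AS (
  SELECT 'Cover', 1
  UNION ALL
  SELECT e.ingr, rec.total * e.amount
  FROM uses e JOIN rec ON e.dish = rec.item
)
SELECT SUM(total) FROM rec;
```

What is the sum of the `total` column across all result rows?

11

Base: (Cover, total=1).
Iteration 1: components of {Cover} -> Panel = 1*3 = 3, Ring = 1*1 = 1.
Iteration 2: components of {Panel,Ring} -> Housing = 3*2 = 6.
Iteration 3: no further components; recursion stops.
SUM(total) = 1 + 1 + 3 + 6 = 11.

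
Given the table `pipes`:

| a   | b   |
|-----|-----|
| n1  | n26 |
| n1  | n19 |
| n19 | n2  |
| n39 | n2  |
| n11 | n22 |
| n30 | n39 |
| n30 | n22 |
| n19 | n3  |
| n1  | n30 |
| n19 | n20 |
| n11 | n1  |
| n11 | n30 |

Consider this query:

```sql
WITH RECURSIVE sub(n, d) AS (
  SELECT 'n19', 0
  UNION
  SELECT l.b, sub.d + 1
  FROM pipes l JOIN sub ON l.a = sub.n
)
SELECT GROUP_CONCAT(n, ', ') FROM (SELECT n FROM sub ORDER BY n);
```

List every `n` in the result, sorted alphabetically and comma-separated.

Base: (n19, d=0).
Iteration 1: edges from {n19} -> (n2, d=1), (n20, d=1), (n3, d=1).
Iteration 2: no outgoing edges from {n2,n20,n3}; recursion stops.

n19, n2, n20, n3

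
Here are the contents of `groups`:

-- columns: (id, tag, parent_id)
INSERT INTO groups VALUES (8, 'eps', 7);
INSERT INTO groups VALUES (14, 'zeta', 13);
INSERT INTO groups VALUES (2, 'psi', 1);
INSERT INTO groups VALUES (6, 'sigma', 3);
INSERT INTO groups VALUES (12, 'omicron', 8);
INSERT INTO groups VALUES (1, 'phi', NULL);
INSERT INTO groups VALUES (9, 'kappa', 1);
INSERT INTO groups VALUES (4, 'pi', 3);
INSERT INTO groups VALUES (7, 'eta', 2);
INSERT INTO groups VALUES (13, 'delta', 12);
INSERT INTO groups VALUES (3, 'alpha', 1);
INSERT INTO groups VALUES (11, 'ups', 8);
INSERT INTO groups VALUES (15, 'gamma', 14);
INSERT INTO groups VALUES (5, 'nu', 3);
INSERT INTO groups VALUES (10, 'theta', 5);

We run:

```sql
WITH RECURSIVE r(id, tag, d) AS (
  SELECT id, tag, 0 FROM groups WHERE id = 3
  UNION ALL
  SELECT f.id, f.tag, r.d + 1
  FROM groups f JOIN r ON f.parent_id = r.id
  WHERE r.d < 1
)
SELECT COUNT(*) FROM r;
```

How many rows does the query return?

Base: id=3 (alpha) at d 0.
Iteration 1: rows with parent_id in {3} -> pi (id 4, d 1), nu (id 5, d 1), sigma (id 6, d 1).
Iteration 2: d < 1 fails for all current rows; recursion stops.
Total rows emitted: 4.

4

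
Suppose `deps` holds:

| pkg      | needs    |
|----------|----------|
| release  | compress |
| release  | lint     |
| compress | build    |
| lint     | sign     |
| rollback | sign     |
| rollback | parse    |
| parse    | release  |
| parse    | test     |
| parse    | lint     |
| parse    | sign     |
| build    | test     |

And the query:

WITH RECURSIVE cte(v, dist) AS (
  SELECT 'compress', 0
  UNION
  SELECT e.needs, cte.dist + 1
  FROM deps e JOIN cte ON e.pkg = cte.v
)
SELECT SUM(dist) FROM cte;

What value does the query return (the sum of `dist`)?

3

Base: (compress, dist=0).
Iteration 1: edges from {compress} -> (build, dist=1).
Iteration 2: edges from {build} -> (test, dist=2).
Iteration 3: no outgoing edges from {test}; recursion stops.
SUM(dist) = 0 + 1 + 2 = 3.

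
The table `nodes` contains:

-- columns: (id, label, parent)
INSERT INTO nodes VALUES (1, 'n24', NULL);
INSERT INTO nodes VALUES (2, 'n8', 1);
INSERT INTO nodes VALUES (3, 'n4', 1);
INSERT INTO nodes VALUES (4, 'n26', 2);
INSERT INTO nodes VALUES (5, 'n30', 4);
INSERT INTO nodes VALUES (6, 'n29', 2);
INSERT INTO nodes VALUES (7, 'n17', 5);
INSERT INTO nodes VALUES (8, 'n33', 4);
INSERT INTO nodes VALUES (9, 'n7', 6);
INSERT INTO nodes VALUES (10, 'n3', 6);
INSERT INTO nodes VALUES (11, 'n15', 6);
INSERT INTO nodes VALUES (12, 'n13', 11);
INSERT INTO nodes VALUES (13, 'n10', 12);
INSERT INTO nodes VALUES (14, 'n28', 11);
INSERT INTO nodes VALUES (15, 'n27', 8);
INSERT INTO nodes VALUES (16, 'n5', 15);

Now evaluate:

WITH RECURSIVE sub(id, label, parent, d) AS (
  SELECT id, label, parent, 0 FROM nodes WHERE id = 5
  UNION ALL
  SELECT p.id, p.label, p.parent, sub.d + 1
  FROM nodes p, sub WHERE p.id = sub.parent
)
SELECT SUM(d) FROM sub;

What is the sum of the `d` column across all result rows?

Base: id=5 (n30), parent=4, d 0.
Iteration 1: join on id=4 -> n26 (id 4, parent=2, d 1).
Iteration 2: join on id=2 -> n8 (id 2, parent=1, d 2).
Iteration 3: join on id=1 -> n24 (id 1, parent=NULL, d 3).
Iteration 4: parent is NULL; no match; recursion stops.
SUM(d) = 0 + 1 + 2 + 3 = 6.

6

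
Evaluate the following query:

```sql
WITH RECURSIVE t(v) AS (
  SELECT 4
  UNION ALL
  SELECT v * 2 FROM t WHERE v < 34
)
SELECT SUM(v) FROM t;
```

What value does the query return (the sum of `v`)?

124

Base: v=4.
Iteration 1: 4 < 34 holds -> v = 4 * 2 = 8.
Iteration 2: 8 < 34 holds -> v = 8 * 2 = 16.
Iteration 3: 16 < 34 holds -> v = 16 * 2 = 32.
Iteration 4: 32 < 34 holds -> v = 32 * 2 = 64.
Iteration 5: 64 < 34 fails; recursion stops.
SUM(v) = 4 + 8 + 16 + 32 + 64 = 124.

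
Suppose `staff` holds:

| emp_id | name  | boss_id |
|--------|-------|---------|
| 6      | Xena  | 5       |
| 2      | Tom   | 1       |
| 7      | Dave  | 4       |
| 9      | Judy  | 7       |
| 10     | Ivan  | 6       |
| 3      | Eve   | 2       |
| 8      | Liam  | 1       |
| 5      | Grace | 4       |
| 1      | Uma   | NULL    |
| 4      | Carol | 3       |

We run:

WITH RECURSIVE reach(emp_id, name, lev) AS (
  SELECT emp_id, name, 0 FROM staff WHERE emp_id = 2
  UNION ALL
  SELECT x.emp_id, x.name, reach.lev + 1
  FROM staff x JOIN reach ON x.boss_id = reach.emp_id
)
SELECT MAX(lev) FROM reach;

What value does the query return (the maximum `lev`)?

Base: emp_id=2 (Tom) at lev 0.
Iteration 1: rows with boss_id in {2} -> Eve (id 3, lev 1).
Iteration 2: rows with boss_id in {3} -> Carol (id 4, lev 2).
Iteration 3: rows with boss_id in {4} -> Grace (id 5, lev 3), Dave (id 7, lev 3).
Iteration 4: rows with boss_id in {5,7} -> Xena (id 6, lev 4), Judy (id 9, lev 4).
Iteration 5: rows with boss_id in {6,9} -> Ivan (id 10, lev 5).
Iteration 6: no rows with boss_id in {10}; recursion stops.
lev values: 0, 1, 2, 3, 3, 4, 4, 5; the maximum is 5.

5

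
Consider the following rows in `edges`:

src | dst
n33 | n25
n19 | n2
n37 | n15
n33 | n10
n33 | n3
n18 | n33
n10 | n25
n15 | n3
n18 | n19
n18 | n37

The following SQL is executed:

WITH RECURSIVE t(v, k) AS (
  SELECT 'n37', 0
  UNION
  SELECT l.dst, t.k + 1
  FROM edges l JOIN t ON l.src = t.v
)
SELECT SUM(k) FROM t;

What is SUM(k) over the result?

3

Base: (n37, k=0).
Iteration 1: edges from {n37} -> (n15, k=1).
Iteration 2: edges from {n15} -> (n3, k=2).
Iteration 3: no outgoing edges from {n3}; recursion stops.
SUM(k) = 0 + 1 + 2 = 3.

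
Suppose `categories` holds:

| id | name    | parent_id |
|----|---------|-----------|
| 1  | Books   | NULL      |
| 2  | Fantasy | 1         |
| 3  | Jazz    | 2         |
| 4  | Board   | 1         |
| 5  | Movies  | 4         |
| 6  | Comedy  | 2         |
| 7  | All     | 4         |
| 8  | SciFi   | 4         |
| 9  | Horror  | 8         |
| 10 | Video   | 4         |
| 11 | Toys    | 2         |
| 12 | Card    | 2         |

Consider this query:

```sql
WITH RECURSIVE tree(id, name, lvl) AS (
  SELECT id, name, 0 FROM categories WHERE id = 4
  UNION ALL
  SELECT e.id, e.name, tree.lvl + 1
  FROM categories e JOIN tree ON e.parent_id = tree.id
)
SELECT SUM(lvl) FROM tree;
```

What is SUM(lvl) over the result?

6

Base: id=4 (Board) at lvl 0.
Iteration 1: rows with parent_id in {4} -> Movies (id 5, lvl 1), All (id 7, lvl 1), SciFi (id 8, lvl 1), Video (id 10, lvl 1).
Iteration 2: rows with parent_id in {5,7,8,10} -> Horror (id 9, lvl 2).
Iteration 3: no rows with parent_id in {9}; recursion stops.
SUM(lvl) = 0 + 1 + 1 + 1 + 1 + 2 = 6.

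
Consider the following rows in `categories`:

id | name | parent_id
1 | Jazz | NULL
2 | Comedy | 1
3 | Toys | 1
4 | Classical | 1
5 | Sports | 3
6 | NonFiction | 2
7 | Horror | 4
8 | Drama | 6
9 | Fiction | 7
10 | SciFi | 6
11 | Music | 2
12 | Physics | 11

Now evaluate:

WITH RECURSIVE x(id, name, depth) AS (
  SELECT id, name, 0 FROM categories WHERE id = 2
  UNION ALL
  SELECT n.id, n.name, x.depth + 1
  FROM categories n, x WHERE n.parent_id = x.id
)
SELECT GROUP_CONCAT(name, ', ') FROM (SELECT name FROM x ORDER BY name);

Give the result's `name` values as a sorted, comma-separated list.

Comedy, Drama, Music, NonFiction, Physics, SciFi

Base: id=2 (Comedy) at depth 0.
Iteration 1: rows with parent_id in {2} -> NonFiction (id 6, depth 1), Music (id 11, depth 1).
Iteration 2: rows with parent_id in {6,11} -> Drama (id 8, depth 2), SciFi (id 10, depth 2), Physics (id 12, depth 2).
Iteration 3: no rows with parent_id in {8,10,12}; recursion stops.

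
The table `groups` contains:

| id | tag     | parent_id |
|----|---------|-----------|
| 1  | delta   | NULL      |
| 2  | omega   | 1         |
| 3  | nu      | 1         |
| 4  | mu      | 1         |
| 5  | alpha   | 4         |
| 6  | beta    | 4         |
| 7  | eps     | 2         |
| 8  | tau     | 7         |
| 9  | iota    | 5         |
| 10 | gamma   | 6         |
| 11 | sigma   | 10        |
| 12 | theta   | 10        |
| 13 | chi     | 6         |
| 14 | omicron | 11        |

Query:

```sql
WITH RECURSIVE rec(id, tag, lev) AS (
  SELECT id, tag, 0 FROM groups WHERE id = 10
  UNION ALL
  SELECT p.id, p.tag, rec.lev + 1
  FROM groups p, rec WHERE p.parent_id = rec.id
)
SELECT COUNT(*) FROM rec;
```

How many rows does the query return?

Base: id=10 (gamma) at lev 0.
Iteration 1: rows with parent_id in {10} -> sigma (id 11, lev 1), theta (id 12, lev 1).
Iteration 2: rows with parent_id in {11,12} -> omicron (id 14, lev 2).
Iteration 3: no rows with parent_id in {14}; recursion stops.
Total rows emitted: 4.

4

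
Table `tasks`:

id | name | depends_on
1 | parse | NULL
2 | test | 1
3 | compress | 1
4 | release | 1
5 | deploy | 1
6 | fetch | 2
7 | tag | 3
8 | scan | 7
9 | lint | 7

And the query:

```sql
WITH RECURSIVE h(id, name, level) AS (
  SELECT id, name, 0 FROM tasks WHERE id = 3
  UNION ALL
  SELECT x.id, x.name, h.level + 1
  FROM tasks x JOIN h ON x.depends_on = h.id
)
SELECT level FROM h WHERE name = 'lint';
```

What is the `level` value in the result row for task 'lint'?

2

Base: id=3 (compress) at level 0.
Iteration 1: rows with depends_on in {3} -> tag (id 7, level 1).
Iteration 2: rows with depends_on in {7} -> scan (id 8, level 2), lint (id 9, level 2).
Iteration 3: no rows with depends_on in {8,9}; recursion stops.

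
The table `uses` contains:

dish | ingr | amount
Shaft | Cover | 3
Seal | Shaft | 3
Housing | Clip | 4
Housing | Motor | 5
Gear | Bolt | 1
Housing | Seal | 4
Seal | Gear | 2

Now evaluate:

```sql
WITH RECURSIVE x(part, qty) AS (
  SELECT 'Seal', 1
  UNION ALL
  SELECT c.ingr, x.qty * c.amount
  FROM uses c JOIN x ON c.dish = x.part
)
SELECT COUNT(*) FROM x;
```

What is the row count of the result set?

5

Base: (Seal, qty=1).
Iteration 1: components of {Seal} -> Gear = 1*2 = 2, Shaft = 1*3 = 3.
Iteration 2: components of {Gear,Shaft} -> Bolt = 2*1 = 2, Cover = 3*3 = 9.
Iteration 3: no further components; recursion stops.
Total rows emitted: 5.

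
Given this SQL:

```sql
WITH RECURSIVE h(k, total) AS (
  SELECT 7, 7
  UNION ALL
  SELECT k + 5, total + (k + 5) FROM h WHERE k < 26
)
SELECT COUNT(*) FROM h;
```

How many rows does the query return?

Base: k=7, total=7.
Iteration 1: 7 < 26 holds -> k = 7 + 5 = 12, total = 7 + 12 = 19.
Iteration 2: 12 < 26 holds -> k = 12 + 5 = 17, total = 19 + 17 = 36.
Iteration 3: 17 < 26 holds -> k = 17 + 5 = 22, total = 36 + 22 = 58.
Iteration 4: 22 < 26 holds -> k = 22 + 5 = 27, total = 58 + 27 = 85.
Iteration 5: 27 < 26 fails; recursion stops.
Total rows emitted: 5.

5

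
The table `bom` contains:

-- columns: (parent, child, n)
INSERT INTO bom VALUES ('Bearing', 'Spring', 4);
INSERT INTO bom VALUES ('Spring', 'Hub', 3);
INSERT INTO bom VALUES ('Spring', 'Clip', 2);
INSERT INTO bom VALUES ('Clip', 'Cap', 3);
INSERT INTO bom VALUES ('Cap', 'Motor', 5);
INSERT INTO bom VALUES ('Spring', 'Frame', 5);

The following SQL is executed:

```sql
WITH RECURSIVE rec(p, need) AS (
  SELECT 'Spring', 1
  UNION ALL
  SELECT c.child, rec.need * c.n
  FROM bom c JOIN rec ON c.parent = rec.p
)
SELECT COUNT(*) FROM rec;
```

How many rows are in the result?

Base: (Spring, need=1).
Iteration 1: components of {Spring} -> Clip = 1*2 = 2, Frame = 1*5 = 5, Hub = 1*3 = 3.
Iteration 2: components of {Clip,Frame,Hub} -> Cap = 2*3 = 6.
Iteration 3: components of {Cap} -> Motor = 6*5 = 30.
Iteration 4: no further components; recursion stops.
Total rows emitted: 6.

6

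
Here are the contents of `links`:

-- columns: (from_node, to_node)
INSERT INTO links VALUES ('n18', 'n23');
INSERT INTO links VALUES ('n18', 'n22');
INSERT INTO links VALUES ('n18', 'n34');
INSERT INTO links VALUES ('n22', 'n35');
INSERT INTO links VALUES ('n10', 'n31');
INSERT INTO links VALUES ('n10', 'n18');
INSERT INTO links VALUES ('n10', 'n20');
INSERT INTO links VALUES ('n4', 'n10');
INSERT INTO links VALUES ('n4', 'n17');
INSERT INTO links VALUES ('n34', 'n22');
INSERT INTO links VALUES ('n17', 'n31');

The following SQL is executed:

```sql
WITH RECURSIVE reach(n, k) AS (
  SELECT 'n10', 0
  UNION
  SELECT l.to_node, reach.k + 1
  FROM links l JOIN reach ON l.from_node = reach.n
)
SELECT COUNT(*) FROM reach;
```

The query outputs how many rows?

Base: (n10, k=0).
Iteration 1: edges from {n10} -> (n18, k=1), (n20, k=1), (n31, k=1).
Iteration 2: edges from {n18,n20,n31} -> (n22, k=2), (n23, k=2), (n34, k=2).
Iteration 3: edges from {n22,n23,n34} -> (n22, k=3), (n35, k=3).
Iteration 4: edges from {n22,n35} -> (n35, k=4).
Iteration 5: no outgoing edges from {n35}; recursion stops.
Total rows emitted: 10.

10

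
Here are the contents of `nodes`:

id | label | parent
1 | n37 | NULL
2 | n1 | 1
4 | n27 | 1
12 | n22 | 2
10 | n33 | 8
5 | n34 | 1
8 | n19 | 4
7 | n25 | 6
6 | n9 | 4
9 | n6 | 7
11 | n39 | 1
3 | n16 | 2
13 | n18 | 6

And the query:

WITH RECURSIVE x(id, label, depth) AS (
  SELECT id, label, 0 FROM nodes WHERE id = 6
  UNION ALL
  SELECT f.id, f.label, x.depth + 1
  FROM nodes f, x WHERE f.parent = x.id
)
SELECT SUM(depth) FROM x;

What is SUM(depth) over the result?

Base: id=6 (n9) at depth 0.
Iteration 1: rows with parent in {6} -> n25 (id 7, depth 1), n18 (id 13, depth 1).
Iteration 2: rows with parent in {7,13} -> n6 (id 9, depth 2).
Iteration 3: no rows with parent in {9}; recursion stops.
SUM(depth) = 0 + 1 + 1 + 2 = 4.

4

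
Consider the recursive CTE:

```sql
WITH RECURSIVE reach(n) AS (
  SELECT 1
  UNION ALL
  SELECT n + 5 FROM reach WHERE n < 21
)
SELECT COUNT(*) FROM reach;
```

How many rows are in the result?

Base: n=1.
Iteration 1: 1 < 21 holds -> n = 1 + 5 = 6.
Iteration 2: 6 < 21 holds -> n = 6 + 5 = 11.
Iteration 3: 11 < 21 holds -> n = 11 + 5 = 16.
Iteration 4: 16 < 21 holds -> n = 16 + 5 = 21.
Iteration 5: 21 < 21 fails; recursion stops.
Total rows emitted: 5.

5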